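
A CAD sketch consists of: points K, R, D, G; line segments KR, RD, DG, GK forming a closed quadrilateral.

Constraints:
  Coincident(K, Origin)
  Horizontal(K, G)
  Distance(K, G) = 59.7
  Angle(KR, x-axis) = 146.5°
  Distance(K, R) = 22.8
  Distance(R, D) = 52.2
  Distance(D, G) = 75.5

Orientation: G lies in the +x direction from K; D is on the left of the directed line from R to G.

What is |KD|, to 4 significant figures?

57.13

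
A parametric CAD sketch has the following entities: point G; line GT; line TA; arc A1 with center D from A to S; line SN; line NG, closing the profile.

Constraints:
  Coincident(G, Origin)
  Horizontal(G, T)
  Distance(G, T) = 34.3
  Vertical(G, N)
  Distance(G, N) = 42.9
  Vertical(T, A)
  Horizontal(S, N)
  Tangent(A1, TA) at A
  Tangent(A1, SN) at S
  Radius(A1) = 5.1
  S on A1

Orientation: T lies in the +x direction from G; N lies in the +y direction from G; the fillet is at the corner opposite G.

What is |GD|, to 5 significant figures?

47.765

G is at the origin; G and T share the same y with |GT| = 34.3 and T on the +x side, so T = (34.300, 0.0000). G and N share the same x with |GN| = 42.9 and N on the +y side, so N = (0.0000, 42.900). The virtual corner opposite G is at (34.300, 42.900). Tangency of A1 to TA means the radius DA is perpendicular to TA and A1 meets SN tangentially, so DS is at right angles to SN, with radius 5.1, so the center D sits 5.1 in from both sides at D = (29.200, 37.800). Then |GD| = |D − G| = 47.765.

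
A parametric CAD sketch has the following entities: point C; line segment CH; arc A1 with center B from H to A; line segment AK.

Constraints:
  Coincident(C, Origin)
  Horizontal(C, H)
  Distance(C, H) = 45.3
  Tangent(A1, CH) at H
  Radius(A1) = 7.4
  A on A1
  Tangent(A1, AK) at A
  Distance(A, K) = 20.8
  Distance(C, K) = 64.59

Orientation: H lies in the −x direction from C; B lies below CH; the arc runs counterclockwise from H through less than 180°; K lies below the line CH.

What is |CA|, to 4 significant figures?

52.35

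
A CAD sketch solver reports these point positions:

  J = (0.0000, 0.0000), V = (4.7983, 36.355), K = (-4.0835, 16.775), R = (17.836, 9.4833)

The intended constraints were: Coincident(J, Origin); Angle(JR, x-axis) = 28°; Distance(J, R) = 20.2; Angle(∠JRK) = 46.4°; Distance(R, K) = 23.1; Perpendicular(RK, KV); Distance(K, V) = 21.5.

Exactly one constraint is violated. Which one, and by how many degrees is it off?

Perpendicular(RK, KV) — off by 6.00°.

J = (0.00, 0.00) ✓; JR at 28.00° ✓; |JR| = 20.20 ✓; ∠JRK = 46.40° ✓; |RK| = 23.10 ✓; ∠(RK, KV) = 96.00° ✗; |KV| = 21.50 ✓.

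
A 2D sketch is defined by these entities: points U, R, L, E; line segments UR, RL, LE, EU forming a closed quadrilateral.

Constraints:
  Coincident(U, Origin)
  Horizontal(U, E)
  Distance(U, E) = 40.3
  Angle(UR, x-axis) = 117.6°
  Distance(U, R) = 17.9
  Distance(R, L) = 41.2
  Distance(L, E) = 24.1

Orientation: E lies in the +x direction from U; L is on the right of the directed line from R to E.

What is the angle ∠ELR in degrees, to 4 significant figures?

99.70°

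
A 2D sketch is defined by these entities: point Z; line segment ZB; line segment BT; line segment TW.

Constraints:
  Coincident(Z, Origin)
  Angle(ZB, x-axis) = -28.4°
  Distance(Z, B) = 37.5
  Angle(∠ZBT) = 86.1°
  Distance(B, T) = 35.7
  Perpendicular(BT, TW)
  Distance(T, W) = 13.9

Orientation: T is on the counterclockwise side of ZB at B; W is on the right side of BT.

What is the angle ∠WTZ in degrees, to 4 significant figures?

138.5°

∠ZBT = 86.1°, so BT runs at -28.4° + (180° − 86.1°) = 65.50° from the x-axis; with |BT| = 35.7, T = B + 35.7·(cos 65.50°, sin 65.50°) = (47.79, 14.65). The perpendicularity gives TW at right angles to BT; with |TW| = 13.9 on the right of BT, W = T + 13.9·(0.9100, -0.4147) = (60.44, 8.885). Then cos ∠WTZ = TW·TZ / (|TW||TZ|), giving 138.5°.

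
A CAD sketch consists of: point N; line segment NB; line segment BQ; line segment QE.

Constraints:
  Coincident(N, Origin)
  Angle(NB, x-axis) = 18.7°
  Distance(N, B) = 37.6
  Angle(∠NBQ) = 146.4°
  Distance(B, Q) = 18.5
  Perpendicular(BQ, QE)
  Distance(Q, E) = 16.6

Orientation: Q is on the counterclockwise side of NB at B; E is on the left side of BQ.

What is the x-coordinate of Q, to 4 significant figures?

46.93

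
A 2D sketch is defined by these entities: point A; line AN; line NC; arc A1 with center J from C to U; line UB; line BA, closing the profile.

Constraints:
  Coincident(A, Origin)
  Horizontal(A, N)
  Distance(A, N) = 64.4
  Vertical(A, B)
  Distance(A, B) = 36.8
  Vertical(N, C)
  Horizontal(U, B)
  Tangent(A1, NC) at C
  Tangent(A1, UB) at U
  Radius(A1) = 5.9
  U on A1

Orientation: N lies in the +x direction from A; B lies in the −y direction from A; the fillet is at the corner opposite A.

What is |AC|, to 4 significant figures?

71.43

A is at the origin; AN is horizontal with |AN| = 64.4 and N on the +x side, so N = (64.40, 0.000). AB is vertical with |AB| = 36.8 and B on the −y side, so B = (0.000, -36.80). The virtual corner opposite A is at (64.40, -36.80). The tangent condition forces JC to be normal to NC and the tangent condition forces JU to be normal to UB, with radius 5.9, so the center J sits 5.9 in from both sides at J = (58.50, -30.90). That places the tangent points at C = (64.40, -30.90) on NC and U = (58.50, -36.80) on UB. Then |AC| = |C − A| = 71.43.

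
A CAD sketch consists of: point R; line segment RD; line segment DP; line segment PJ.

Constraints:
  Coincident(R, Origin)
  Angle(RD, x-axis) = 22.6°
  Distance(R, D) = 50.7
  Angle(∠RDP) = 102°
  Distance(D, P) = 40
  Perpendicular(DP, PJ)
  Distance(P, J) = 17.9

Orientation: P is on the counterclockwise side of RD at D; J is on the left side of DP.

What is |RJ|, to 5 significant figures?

59.656

∠RDP = 102.0°, so DP runs at 22.6° + (180° − 102.0°) = 100.60° from the x-axis; with |DP| = 40.0, P = D + 40.0·(cos 100.60°, sin 100.60°) = (39.449, 58.801). DP is perpendicular to PJ; with |PJ| = 17.9 on the left of DP, J = P + 17.9·(-0.98294, -0.18395) = (21.854, 55.508). Then |RJ| = |J − R| = 59.656.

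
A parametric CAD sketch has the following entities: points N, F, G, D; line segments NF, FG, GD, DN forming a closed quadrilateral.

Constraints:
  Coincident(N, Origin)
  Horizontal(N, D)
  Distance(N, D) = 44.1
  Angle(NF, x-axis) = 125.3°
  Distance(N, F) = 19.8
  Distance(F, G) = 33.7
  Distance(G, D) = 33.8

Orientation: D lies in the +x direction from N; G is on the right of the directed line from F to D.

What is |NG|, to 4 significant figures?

14.29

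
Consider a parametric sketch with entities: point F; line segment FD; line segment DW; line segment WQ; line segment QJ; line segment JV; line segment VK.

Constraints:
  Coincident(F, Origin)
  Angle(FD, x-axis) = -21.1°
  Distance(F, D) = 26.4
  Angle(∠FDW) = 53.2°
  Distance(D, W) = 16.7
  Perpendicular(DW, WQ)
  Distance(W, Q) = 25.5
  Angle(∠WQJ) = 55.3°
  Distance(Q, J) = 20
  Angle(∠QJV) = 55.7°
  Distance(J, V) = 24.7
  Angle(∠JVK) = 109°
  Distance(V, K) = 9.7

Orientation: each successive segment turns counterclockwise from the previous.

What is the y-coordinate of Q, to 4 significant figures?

-0.3273

F is at the origin; FD runs at -21.1° with length 26.4, so D = (24.63, -9.504). ∠FDW = 53.2° gives DW at 105.7° from the x-axis; with |DW| = 16.7, W = (20.11, 6.573). The perpendicularity gives WQ at right angles to DW, so WQ runs at -164.3°; with |WQ| = 25.5, Q = (-4.438, -0.3273). So Q.y = -0.3273.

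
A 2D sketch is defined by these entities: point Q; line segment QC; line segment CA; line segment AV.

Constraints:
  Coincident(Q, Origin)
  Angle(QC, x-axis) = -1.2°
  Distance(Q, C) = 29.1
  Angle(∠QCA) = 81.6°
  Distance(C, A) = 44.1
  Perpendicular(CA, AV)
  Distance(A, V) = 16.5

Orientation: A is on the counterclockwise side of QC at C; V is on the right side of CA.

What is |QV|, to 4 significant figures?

60.32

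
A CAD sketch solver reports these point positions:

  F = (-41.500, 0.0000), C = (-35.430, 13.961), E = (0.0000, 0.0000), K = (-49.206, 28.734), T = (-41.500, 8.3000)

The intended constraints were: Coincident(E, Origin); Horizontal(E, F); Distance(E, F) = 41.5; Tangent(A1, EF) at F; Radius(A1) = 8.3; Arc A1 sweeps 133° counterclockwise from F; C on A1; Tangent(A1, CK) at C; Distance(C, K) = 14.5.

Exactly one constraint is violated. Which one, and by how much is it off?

Distance(C, K) = 14.5 — off by 5.70.

E = (0.00, 0.00) ✓; E.y = 0.00, F.y = 0.00 ✓; |EF| = 41.50 ✓; ∠(TF, FE) = 90.00° ✓; |TF| = 8.300 ✓; bearing(T→C) − bearing(T→F) = 133.0° ✓; |TC| = 8.300 ✓; ∠(TC, CK) = 90.00° ✓; |CK| = 20.20 ✗.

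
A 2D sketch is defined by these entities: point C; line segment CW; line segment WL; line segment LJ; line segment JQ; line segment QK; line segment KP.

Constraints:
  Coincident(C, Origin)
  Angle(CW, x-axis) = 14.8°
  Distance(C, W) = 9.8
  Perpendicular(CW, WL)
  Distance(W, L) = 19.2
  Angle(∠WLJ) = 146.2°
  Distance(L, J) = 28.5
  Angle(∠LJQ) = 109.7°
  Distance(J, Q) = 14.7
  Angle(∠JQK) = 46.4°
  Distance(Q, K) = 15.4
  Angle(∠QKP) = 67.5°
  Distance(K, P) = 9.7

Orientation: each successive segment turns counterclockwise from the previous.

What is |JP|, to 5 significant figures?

2.2889

C is at the origin; CW runs at 14.8° with length 9.8, so W = (9.4749, 2.5034). The perpendicularity gives WL at right angles to CW, so WL runs at 104.80°; with |WL| = 19.2, L = (4.5703, 21.066). ∠WLJ = 146.2° gives LJ at 138.60° from the x-axis; with |LJ| = 28.5, J = (-16.808, 39.914). ∠LJQ = 109.7° gives JQ at -151.10° from the x-axis; with |JQ| = 14.7, Q = (-29.677, 32.810). ∠JQK = 46.4° gives QK at -17.500° from the x-axis; with |QK| = 15.4, K = (-14.990, 28.179). ∠QKP = 67.5° gives KP at 95.000° from the x-axis; with |KP| = 9.7, P = (-15.835, 37.842). Then |JP| = |P − J| = 2.2889.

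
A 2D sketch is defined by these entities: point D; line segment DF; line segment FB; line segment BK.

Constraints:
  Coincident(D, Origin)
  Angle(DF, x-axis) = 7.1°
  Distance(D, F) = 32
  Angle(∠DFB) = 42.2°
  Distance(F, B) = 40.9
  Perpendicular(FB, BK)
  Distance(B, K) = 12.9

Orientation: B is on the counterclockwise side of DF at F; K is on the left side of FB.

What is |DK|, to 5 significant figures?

19.223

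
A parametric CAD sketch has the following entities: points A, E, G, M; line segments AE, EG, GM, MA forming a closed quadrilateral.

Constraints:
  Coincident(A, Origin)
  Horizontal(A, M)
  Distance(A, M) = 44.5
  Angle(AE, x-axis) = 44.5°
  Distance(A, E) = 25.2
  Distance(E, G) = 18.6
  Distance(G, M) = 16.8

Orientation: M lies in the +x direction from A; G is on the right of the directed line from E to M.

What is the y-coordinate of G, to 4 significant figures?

1.873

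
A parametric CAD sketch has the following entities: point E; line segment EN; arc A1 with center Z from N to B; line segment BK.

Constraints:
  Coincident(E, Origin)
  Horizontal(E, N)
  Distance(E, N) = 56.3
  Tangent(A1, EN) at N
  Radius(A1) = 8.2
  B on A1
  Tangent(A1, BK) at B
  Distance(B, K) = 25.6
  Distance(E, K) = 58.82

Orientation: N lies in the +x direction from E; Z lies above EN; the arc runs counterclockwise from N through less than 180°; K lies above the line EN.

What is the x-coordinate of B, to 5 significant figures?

62.980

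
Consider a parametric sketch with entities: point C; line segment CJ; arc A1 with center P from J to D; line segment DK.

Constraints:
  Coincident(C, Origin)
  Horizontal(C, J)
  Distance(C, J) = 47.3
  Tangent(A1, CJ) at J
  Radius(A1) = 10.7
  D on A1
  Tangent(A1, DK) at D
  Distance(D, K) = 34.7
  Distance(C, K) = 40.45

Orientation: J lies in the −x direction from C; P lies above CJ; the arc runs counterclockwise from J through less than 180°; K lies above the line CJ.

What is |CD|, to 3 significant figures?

38.5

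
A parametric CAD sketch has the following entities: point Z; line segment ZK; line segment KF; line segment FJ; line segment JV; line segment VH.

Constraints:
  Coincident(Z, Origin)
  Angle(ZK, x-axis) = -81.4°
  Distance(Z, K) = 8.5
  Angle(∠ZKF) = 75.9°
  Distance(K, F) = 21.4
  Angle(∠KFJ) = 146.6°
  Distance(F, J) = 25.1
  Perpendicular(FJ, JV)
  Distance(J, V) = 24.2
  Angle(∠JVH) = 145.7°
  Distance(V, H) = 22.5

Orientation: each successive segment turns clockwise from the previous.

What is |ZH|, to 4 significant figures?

34.86

FJ is perpendicular to JV, so JV runs at 51.10°; with |JV| = 24.2, V = (-24.37, 28.24). ∠JVH = 145.7° gives VH at 16.80° from the x-axis; with |VH| = 22.5, H = (-2.828, 34.75). Then |ZH| = |H − Z| = 34.86.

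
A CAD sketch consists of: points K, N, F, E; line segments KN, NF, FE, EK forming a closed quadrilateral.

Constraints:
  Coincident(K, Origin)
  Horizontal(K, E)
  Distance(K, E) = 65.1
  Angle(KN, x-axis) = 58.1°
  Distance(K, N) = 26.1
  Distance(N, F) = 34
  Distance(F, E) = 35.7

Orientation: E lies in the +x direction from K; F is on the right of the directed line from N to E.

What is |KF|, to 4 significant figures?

31.16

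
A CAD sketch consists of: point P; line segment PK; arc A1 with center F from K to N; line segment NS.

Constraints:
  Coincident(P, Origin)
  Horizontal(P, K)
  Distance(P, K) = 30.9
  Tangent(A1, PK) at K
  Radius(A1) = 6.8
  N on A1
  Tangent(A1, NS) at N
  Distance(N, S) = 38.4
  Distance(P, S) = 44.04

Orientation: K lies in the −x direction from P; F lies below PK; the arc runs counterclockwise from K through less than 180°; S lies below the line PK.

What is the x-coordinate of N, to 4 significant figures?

-36.39

Checks: |FN| = 6.800 ✓; ∠(FN, NS) = 90.00° ✓; |NS| = 38.40 ✓; |PS| = 44.04 ✓.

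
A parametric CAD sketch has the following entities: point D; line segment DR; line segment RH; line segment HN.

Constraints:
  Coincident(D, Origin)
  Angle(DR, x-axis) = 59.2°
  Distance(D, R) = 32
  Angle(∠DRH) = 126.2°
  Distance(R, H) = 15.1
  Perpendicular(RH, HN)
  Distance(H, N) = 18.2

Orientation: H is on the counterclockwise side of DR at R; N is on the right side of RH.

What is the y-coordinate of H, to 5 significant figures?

41.386

D is at the origin; DR runs at 59.2° with length 32.0, so R = 32.0·(cos 59.2°, sin 59.2°) = (16.385, 27.487). ∠DRH = 126.2°, so RH runs at 59.2° + (180° − 126.2°) = 113.00° from the x-axis; with |RH| = 15.1, H = R + 15.1·(cos 113.00°, sin 113.00°) = (10.485, 41.386). So H.y = 41.386.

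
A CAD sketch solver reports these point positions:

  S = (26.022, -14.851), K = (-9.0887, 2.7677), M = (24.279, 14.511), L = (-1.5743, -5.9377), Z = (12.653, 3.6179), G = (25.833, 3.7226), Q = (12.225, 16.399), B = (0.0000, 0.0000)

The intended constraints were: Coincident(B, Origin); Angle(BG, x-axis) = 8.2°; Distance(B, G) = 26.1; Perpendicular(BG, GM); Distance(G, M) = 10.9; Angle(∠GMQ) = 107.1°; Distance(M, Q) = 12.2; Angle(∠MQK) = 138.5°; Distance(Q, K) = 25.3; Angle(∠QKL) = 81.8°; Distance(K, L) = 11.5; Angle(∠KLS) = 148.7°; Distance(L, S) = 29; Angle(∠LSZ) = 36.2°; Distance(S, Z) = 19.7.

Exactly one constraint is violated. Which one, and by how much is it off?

Distance(S, Z) = 19.7 — off by 3.10.

B = (0.00, 0.00) ✓; BG at 8.200° ✓; |BG| = 26.10 ✓; ∠(BG, GM) = 90.00° ✓; |GM| = 10.90 ✓; ∠GMQ = 107.1° ✓; |MQ| = 12.20 ✓; ∠MQK = 138.5° ✓; |QK| = 25.30 ✓; ∠QKL = 81.80° ✓; |KL| = 11.50 ✓; ∠KLS = 148.7° ✓; |LS| = 29.00 ✓; ∠LSZ = 36.20° ✓; |SZ| = 22.80 ✗.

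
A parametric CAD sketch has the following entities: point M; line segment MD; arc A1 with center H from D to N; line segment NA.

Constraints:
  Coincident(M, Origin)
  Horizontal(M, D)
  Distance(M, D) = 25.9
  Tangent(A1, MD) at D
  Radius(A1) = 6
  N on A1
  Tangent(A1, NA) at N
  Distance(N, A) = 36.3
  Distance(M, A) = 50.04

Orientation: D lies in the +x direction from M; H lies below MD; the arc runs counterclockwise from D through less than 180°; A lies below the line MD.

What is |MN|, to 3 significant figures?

21.2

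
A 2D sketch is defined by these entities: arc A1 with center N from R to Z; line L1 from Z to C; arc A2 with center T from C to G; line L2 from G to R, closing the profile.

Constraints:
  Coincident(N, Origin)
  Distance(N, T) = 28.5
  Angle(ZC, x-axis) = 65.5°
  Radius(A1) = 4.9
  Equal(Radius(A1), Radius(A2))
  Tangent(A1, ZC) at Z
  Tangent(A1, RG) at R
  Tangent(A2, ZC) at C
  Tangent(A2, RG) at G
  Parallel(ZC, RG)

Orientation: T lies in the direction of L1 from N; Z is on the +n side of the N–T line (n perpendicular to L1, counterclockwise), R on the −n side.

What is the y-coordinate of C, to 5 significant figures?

27.966

The slot axis is L1's direction at 65.5°, so u = (cos 65.5°, sin 65.5°) = (0.41469, 0.90996) and n = (−sin 65.5°, cos 65.5°) = (-0.90996, 0.41469). N is at the origin and T lies 28.5 along u from N, so T = 28.5·u = (11.819, 25.934). Tangency of A1 to both parallel lines with radius 4.9 puts Z and R at N ± 4.9·n: Z = (-4.4588, 2.0320), R = (4.4588, -2.0320). Equal radii place C and G the same way about T: C = T + 4.9·n = (7.3599, 27.966), G = T − 4.9·n = (16.278, 23.902). So C.y = 27.966.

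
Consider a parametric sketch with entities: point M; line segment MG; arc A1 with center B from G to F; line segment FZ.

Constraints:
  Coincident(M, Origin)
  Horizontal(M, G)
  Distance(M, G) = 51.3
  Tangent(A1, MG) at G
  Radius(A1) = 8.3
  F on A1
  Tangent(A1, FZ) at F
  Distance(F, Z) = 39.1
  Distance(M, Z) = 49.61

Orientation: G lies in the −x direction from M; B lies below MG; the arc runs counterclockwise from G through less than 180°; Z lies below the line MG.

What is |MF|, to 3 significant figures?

58.7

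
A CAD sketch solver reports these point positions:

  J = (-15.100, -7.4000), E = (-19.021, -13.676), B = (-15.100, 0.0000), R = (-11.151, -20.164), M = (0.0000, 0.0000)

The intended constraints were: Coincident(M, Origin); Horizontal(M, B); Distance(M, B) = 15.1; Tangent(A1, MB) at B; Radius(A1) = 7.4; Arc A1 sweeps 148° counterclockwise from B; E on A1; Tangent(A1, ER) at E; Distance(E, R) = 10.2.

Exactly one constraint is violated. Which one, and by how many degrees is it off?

Tangent(A1, ER) at E — off by 7.51°.

M = (0.00, 0.00) ✓; M.y = 0.00, B.y = 0.00 ✓; |MB| = 15.10 ✓; ∠(JB, BM) = 90.00° ✓; |JB| = 7.400 ✓; bearing(J→E) − bearing(J→B) = 148.0° ✓; |JE| = 7.400 ✓; ∠(JE, ER) = 97.51° ✗; |ER| = 10.20 ✓.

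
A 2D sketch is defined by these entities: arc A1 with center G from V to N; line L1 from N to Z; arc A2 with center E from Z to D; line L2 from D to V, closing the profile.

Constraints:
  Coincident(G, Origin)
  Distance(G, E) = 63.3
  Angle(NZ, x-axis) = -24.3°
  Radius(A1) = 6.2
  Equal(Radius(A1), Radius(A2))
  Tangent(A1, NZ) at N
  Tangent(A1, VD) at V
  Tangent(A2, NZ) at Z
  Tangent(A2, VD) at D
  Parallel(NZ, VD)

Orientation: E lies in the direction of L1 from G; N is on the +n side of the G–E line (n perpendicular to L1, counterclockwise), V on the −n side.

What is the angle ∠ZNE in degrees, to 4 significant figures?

5.594°

Tangency of A1 to both parallel lines with radius 6.2 puts N and V at G ± 6.2·n: N = (2.551, 5.651), V = (-2.551, -5.651). Equal radii place Z and D the same way about E: Z = E + 6.2·n = (60.24, -20.40), D = E − 6.2·n = (55.14, -31.70). Then cos ∠ZNE = NZ·NE / (|NZ||NE|), giving 5.594°.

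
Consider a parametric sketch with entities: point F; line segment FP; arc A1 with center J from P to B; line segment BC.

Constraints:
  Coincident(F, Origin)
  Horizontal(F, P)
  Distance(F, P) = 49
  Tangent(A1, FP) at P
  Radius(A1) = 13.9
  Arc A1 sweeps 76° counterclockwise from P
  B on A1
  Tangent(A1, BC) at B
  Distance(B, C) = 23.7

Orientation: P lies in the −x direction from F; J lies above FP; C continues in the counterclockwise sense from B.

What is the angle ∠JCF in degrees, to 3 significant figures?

86.0°

On A1, P sits at bearing -90° from J; a 76° counterclockwise sweep puts B at bearing -14°, so B = J + 13.9·(cos -14°, sin -14°) = (-35.5, 10.5). Tangency of A1 to BC means the radius JB is perpendicular to BC, so BC runs along (−sin -14°, cos -14°); with |BC| = 23.7, C = (-29.8, 33.5). Then cos ∠JCF = CJ·CF / (|CJ||CF|), giving 86.0°.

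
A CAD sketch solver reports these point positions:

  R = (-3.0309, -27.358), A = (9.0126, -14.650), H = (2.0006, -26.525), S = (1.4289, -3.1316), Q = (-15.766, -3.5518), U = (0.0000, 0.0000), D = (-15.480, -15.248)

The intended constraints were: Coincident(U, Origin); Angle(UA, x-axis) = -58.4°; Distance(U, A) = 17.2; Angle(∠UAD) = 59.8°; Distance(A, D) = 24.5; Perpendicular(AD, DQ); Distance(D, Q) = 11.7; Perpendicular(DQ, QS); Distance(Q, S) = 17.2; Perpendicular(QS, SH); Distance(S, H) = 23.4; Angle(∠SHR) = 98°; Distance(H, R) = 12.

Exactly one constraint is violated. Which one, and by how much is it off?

Distance(H, R) = 12 — off by 6.90.

U = (0.00, 0.00) ✓; UA at -58.40° ✓; |UA| = 17.20 ✓; ∠UAD = 59.80° ✓; |AD| = 24.50 ✓; ∠(AD, DQ) = 90.00° ✓; |DQ| = 11.70 ✓; ∠(DQ, QS) = 90.00° ✓; |QS| = 17.20 ✓; ∠(QS, SH) = 90.00° ✓; |SH| = 23.40 ✓; ∠SHR = 98.00° ✓; |HR| = 5.100 ✗.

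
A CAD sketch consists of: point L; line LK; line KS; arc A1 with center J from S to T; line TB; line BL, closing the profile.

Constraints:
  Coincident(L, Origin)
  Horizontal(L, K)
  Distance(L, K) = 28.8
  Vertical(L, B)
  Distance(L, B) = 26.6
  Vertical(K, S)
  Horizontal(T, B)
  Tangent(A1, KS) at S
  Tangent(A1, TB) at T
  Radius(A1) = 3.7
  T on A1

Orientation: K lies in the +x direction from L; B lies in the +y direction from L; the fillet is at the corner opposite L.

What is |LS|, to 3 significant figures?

36.8

The virtual corner opposite L is at (28.8, 26.6). The tangent condition forces JS to be normal to KS and since A1 is tangent to TB there, JT ⟂ TB, with radius 3.7, so the center J sits 3.7 in from both sides at J = (25.1, 22.9). That places the tangent points at S = (28.8, 22.9) on KS and T = (25.1, 26.6) on TB. Then |LS| = |S − L| = 36.8.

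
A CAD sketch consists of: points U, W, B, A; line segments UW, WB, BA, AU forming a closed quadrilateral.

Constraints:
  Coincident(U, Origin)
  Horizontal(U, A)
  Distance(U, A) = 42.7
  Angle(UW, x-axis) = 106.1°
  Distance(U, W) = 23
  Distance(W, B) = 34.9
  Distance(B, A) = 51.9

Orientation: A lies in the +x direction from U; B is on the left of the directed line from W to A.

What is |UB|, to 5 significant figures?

49.865

Checks: |WB| = 34.90 ✓; |BA| = 51.90 ✓.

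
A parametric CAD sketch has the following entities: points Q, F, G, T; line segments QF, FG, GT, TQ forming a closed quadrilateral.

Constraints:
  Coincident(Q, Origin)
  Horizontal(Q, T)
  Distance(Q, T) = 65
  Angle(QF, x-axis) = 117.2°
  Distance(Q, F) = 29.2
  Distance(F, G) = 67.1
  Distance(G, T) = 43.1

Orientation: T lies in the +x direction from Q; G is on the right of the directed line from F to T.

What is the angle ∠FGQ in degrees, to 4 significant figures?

9.707°

Q is at the origin; QT is horizontal with |QT| = 65.0 and T in +x, so T = (65.0, 0). QF runs at 117.2° with |QF| = 29.2, so F = (-13.35, 25.97). G is determined by |FG| = 67.1 and |GT| = 43.1 together: it lies at the intersection of circle(F, 67.1) and circle(T, 43.1). With |FT| = 82.54, the foot of the radical line on FT is 57.29 from F and the perpendicular offset is √(67.1² − 57.29²) = 34.93. Taking the right-of-FT solution: G = (30.04, -25.21).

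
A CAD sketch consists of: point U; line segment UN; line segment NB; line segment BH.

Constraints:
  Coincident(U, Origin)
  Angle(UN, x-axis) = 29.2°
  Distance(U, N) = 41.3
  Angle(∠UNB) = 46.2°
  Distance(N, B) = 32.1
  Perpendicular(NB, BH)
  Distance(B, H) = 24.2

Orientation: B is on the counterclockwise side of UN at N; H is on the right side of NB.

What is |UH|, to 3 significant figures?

54.1

U is at the origin; UN runs at 29.2° with length 41.3, so N = 41.3·(cos 29.2°, sin 29.2°) = (36.1, 20.1). ∠UNB = 46.2°, so NB runs at 29.2° + (180° − 46.2°) = 163° from the x-axis; with |NB| = 32.1, B = N + 32.1·(cos 163°, sin 163°) = (5.35, 29.5). NB is perpendicular to BH; with |BH| = 24.2 on the right of NB, H = B + 24.2·(0.292, 0.956) = (12.4, 52.7). Then |UH| = |H − U| = 54.1.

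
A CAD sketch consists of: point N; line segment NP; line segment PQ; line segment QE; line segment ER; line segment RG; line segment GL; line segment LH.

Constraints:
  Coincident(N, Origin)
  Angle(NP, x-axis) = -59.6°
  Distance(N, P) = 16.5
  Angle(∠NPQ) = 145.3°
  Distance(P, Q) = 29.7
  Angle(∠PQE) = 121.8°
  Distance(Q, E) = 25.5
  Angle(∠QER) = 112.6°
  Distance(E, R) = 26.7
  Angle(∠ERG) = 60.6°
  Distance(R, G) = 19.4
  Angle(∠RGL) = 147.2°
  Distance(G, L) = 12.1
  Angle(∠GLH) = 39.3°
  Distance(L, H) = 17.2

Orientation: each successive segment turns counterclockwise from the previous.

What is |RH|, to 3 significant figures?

15.1

∠RGL = 147.2° gives GL at -107° from the x-axis; with |GL| = 12.1, L = (33.2, -10.6). ∠GLH = 39.3° gives LH at 33.6° from the x-axis; with |LH| = 17.2, H = (47.6, -1.04). Then |RH| = |H − R| = 15.1.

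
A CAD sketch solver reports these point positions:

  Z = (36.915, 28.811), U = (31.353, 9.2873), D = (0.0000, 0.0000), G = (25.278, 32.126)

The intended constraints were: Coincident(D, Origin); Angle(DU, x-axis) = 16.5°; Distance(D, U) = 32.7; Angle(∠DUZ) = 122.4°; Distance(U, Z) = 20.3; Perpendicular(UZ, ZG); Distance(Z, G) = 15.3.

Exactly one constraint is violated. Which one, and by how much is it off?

Distance(Z, G) = 15.3 — off by 3.20.

D = (0.00, 0.00) ✓; DU at 16.50° ✓; |DU| = 32.70 ✓; ∠DUZ = 122.4° ✓; |UZ| = 20.30 ✓; ∠(UZ, ZG) = 90.00° ✓; |ZG| = 12.10 ✗.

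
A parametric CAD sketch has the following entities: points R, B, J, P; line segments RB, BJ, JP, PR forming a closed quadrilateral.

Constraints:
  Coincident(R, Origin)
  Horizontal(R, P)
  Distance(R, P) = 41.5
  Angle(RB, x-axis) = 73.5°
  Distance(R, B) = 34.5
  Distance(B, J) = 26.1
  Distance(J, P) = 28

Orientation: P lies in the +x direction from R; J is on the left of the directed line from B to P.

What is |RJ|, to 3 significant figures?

44.6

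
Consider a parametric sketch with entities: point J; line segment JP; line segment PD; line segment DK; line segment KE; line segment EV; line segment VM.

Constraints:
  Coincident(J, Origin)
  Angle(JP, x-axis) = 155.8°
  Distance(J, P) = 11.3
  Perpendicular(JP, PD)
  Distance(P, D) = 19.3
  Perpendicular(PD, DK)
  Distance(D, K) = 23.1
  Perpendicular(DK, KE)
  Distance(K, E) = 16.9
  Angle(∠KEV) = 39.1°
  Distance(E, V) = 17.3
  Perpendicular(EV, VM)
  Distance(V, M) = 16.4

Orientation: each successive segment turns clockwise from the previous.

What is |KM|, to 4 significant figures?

7.105

J is at the origin; JP runs at 155.8° with length 11.3, so P = (-10.31, 4.632). JP ⟂ PD, so PD runs at 65.80°; with |PD| = 19.3, D = (-2.395, 22.24). PD ⟂ DK, so DK runs at -24.20°; with |DK| = 23.1, K = (18.67, 12.77). The perpendicularity gives KE at right angles to DK, so KE runs at -114.2°; with |KE| = 16.9, E = (11.75, -2.648). ∠KEV = 39.1° gives EV at 104.9° from the x-axis; with |EV| = 17.3, V = (7.298, 14.07). The perpendicularity gives VM at right angles to EV, so VM runs at 14.90°; with |VM| = 16.4, M = (23.15, 18.29). Then |KM| = |M − K| = 7.105.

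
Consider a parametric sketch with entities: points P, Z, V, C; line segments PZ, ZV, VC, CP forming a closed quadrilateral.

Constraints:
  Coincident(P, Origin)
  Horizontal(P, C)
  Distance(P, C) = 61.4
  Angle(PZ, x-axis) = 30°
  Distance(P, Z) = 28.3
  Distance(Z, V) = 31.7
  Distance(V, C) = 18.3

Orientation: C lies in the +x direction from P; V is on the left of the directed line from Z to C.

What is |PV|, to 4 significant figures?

58.70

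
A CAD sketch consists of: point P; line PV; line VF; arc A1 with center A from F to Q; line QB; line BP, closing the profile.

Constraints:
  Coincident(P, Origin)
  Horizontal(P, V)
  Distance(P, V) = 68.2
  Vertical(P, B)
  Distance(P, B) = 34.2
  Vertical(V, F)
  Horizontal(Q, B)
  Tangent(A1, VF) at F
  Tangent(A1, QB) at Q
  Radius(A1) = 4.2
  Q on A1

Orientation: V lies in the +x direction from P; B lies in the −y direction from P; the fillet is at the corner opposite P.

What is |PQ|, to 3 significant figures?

72.6

The virtual corner opposite P is at (68.2, -34.2). The tangent condition forces AF to be normal to VF and since A1 is tangent to QB there, AQ ⟂ QB, with radius 4.2, so the center A sits 4.2 in from both sides at A = (64.0, -30.0). That places the tangent points at F = (68.2, -30.0) on VF and Q = (64.0, -34.2) on QB. Then |PQ| = |Q − P| = 72.6.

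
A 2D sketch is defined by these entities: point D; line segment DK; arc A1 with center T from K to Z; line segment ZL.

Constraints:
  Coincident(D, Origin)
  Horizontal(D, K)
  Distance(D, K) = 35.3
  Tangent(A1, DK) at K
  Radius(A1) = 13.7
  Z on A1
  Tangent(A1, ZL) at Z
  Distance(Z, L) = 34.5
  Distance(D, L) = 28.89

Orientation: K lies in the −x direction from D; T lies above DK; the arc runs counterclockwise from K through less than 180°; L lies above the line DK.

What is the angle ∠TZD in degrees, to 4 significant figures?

145.0°

Checks: |TZ| = 13.70 ✓; ∠(TZ, ZL) = 90.00° ✓; |ZL| = 34.50 ✓; |DL| = 28.89 ✓.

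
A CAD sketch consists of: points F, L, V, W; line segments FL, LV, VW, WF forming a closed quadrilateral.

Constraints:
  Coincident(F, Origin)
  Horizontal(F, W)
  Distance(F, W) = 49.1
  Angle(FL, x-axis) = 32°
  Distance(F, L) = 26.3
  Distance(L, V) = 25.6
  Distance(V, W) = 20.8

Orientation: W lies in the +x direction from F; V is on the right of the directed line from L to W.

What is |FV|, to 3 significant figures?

32.6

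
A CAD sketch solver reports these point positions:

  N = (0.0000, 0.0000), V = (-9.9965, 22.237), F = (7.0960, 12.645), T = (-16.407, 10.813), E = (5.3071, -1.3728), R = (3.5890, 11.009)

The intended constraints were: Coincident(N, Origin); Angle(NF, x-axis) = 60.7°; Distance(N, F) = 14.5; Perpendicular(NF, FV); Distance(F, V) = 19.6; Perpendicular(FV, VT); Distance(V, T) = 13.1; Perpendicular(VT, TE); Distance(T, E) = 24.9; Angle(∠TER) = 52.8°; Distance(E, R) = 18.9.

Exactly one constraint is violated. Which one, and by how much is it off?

Distance(E, R) = 18.9 — off by 6.40.

N = (0.00, 0.00) ✓; NF at 60.70° ✓; |NF| = 14.50 ✓; ∠(NF, FV) = 90.00° ✓; |FV| = 19.60 ✓; ∠(FV, VT) = 90.00° ✓; |VT| = 13.10 ✓; ∠(VT, TE) = 90.00° ✓; |TE| = 24.90 ✓; ∠TER = 52.80° ✓; |ER| = 12.50 ✗.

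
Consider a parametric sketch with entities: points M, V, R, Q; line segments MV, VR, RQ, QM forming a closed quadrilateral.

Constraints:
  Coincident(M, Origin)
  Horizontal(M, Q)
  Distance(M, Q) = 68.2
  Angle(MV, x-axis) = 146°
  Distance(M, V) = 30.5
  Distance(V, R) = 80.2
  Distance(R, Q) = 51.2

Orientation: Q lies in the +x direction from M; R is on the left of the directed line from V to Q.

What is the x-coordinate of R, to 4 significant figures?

48.94

Checks: |VR| = 80.20 ✓; |RQ| = 51.20 ✓.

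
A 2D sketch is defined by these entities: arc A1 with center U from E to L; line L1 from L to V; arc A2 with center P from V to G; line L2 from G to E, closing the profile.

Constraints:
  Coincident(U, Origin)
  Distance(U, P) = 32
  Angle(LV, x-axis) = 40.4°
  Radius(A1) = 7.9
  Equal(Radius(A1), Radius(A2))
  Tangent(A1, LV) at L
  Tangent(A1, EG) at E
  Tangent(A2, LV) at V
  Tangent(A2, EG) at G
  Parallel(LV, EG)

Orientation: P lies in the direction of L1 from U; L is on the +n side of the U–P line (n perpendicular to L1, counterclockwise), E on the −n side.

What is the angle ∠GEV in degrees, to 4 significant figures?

26.28°

The slot axis is L1's direction at 40.4°, so u = (cos 40.4°, sin 40.4°) = (0.7615, 0.6481) and n = (−sin 40.4°, cos 40.4°) = (-0.6481, 0.7615). U is at the origin and P lies 32.0 along u from U, so P = 32.0·u = (24.37, 20.74). Tangency of A1 to both parallel lines with radius 7.9 puts L and E at U ± 7.9·n: L = (-5.120, 6.016), E = (5.120, -6.016). Equal radii place V and G the same way about P: V = P + 7.9·n = (19.25, 26.76), G = P − 7.9·n = (29.49, 14.72). Then cos ∠GEV = EG·EV / (|EG||EV|), giving 26.28°.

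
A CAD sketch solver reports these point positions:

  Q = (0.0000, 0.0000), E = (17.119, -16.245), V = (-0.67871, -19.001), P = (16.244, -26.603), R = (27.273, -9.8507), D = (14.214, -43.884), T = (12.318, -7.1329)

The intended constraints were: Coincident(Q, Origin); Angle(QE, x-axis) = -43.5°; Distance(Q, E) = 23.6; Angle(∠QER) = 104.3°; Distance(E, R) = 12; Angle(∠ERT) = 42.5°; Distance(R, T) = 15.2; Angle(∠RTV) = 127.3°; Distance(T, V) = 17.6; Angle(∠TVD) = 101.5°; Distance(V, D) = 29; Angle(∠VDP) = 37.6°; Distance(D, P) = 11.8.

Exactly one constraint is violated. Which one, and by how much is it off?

Distance(D, P) = 11.8 — off by 5.60.

Q = (0.00, 0.00) ✓; QE at -43.50° ✓; |QE| = 23.60 ✓; ∠QER = 104.3° ✓; |ER| = 12.00 ✓; ∠ERT = 42.50° ✓; |RT| = 15.20 ✓; ∠RTV = 127.3° ✓; |TV| = 17.60 ✓; ∠TVD = 101.5° ✓; |VD| = 29.00 ✓; ∠VDP = 37.60° ✓; |DP| = 17.40 ✗.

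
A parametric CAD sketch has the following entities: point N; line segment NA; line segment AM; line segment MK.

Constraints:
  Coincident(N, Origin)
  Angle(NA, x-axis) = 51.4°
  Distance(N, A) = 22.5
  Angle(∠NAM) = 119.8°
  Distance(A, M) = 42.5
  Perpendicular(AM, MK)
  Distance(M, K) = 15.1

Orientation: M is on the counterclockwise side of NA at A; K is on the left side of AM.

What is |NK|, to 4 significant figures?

53.86

∠NAM = 119.8°, so AM runs at 51.4° + (180° − 119.8°) = 111.6° from the x-axis; with |AM| = 42.5, M = A + 42.5·(cos 111.6°, sin 111.6°) = (-1.608, 57.10). The perpendicularity gives MK at right angles to AM; with |MK| = 15.1 on the left of AM, K = M + 15.1·(-0.9298, -0.3681) = (-15.65, 51.54). Then |NK| = |K − N| = 53.86.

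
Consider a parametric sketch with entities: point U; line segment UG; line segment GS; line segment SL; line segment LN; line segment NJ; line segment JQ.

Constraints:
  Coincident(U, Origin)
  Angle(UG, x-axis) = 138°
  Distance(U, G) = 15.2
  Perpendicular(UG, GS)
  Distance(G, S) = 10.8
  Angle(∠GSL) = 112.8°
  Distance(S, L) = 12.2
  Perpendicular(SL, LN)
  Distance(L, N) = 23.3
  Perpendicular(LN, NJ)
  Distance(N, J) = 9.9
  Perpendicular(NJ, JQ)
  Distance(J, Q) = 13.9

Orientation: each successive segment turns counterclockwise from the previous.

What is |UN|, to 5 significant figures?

7.8222

∠GSL = 112.8° gives SL at -64.800° from the x-axis; with |SL| = 12.2, L = (-13.328, -8.8941). The perpendicularity gives LN at right angles to SL, so LN runs at 25.200°; with |LN| = 23.3, N = (7.7546, 1.0266). Then |UN| = |N − U| = 7.8222.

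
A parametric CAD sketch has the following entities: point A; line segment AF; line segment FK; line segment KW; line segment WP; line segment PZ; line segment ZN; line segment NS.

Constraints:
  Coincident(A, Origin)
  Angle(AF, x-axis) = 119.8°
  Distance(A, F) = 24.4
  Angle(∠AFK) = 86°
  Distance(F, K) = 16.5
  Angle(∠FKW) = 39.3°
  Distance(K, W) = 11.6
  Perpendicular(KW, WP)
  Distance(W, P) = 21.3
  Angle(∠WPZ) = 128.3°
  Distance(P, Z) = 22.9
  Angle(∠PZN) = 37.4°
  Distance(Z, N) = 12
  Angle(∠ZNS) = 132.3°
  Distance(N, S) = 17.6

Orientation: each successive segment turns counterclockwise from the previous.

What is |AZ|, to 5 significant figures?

55.910

A is at the origin; AF runs at 119.8° with length 24.4, so F = (-12.126, 21.173). ∠AFK = 86.0° gives FK at -146.20° from the x-axis; with |FK| = 16.5, K = (-25.837, 11.995). ∠FKW = 39.3° gives KW at -5.5000° from the x-axis; with |KW| = 11.6, W = (-14.291, 10.883). KW ⟂ WP, so WP runs at 84.500°; with |WP| = 21.3, P = (-12.249, 32.085). ∠WPZ = 128.3° gives PZ at 136.20° from the x-axis; with |PZ| = 22.9, Z = (-28.778, 47.935). Then |AZ| = |Z − A| = 55.910.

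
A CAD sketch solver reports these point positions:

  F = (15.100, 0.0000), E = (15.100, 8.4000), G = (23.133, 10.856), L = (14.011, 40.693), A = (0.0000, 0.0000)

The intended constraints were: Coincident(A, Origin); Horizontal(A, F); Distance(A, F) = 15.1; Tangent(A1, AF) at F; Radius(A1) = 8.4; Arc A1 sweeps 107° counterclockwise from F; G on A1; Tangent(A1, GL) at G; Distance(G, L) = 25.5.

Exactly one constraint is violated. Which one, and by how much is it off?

Distance(G, L) = 25.5 — off by 5.70.

A = (0.00, 0.00) ✓; A.y = 0.00, F.y = 0.00 ✓; |AF| = 15.10 ✓; ∠(EF, FA) = 90.00° ✓; |EF| = 8.400 ✓; bearing(E→G) − bearing(E→F) = 107.0° ✓; |EG| = 8.400 ✓; ∠(EG, GL) = 90.00° ✓; |GL| = 31.20 ✗.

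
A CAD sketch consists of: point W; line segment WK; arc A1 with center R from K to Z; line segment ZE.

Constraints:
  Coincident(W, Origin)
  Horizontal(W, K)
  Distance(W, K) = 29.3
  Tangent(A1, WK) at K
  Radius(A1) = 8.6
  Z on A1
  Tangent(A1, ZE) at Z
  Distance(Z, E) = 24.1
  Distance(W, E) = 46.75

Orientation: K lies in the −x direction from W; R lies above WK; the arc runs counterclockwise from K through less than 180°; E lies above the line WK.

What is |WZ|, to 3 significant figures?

24.8

Checks: |RZ| = 8.600 ✓; ∠(RZ, ZE) = 90.00° ✓; |ZE| = 24.10 ✓; |WE| = 46.75 ✓.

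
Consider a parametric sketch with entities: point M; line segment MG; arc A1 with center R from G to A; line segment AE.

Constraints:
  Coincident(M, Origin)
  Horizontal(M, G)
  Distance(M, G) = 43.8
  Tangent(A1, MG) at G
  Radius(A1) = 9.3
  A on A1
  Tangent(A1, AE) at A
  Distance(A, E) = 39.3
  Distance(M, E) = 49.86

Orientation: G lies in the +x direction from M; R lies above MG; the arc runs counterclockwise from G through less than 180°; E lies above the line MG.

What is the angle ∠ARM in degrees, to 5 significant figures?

148.15°

Checks: ∠(RG, GM) = 90.00° ✓; |RG| = 9.300 ✓; |RA| = 9.300 ✓; ∠(RA, AE) = 90.00° ✓; |AE| = 39.30 ✓; |ME| = 49.86 ✓.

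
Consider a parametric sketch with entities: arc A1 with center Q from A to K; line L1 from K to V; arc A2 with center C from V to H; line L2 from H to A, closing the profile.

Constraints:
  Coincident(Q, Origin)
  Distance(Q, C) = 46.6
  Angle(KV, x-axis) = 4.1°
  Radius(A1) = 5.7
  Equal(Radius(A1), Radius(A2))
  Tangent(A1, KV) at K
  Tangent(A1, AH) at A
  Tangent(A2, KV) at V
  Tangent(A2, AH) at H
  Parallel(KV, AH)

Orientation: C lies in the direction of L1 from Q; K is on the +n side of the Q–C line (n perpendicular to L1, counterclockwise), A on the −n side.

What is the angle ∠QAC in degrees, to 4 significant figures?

83.03°

The slot axis is L1's direction at 4.1°, so u = (cos 4.1°, sin 4.1°) = (0.9974, 0.07150) and n = (−sin 4.1°, cos 4.1°) = (-0.07150, 0.9974). Q is at the origin and C lies 46.6 along u from Q, so C = 46.6·u = (46.48, 3.332). Tangency of A1 to both parallel lines with radius 5.7 puts K and A at Q ± 5.7·n: K = (-0.4075, 5.685), A = (0.4075, -5.685). Then cos ∠QAC = AQ·AC / (|AQ||AC|), giving 83.03°.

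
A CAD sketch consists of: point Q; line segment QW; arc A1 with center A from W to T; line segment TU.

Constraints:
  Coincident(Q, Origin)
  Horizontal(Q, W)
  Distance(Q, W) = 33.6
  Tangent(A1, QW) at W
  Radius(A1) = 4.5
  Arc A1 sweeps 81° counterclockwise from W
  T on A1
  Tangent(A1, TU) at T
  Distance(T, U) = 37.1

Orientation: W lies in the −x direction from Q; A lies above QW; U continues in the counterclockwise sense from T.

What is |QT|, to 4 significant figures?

29.40

The tangent condition forces AW to be normal to QW, so A = W + (0, 4.5) = (-33.60, 4.500). On A1, W sits at bearing -90° from A; an 81° counterclockwise sweep puts T at bearing -9°, so T = A + 4.5·(cos -9°, sin -9°) = (-29.16, 3.796). Then |QT| = |T − Q| = 29.40.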